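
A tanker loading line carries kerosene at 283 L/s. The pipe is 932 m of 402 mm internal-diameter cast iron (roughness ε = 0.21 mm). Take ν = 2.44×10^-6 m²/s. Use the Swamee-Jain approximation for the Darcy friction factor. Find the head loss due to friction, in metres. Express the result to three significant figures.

h_f ≈ 10.7 m

V = 4Q/(πD²) = 4·0.283/(π·0.402²) = 2.230 m/s
Re = VD/ν = 2.230·0.402/2.44×10^-6 = 3.67×10^5 → turbulent
ε/D = 0.21/402 = 5.22×10^-4
Swamee-Jain: f = 0.01822
h_f = f(L/D)V²/(2g) = 0.01822·(932/0.402)·2.230²/(2·9.81) = 10.70 m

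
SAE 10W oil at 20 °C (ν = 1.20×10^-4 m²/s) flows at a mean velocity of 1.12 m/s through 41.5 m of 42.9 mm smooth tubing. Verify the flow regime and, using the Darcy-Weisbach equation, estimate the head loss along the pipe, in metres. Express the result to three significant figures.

Re = VD/ν = 1.12·0.04290/1.20×10^-4 = 400 → laminar (Re < 2300)
f = 64/Re = 0.1598
h_f = f(L/D)V²/(2g) = 0.1598·(41.5/0.04290)·1.12²/(2·9.81) = 9.886 m

h_f ≈ 9.89 m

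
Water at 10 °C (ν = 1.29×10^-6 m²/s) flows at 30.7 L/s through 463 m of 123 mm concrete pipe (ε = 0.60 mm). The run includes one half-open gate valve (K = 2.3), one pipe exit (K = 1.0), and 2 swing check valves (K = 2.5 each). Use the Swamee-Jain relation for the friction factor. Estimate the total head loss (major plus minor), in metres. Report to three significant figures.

V = 4Q/(πD²) = 2.584 m/s; V²/2g = 0.3402 m
Re = 2.46×10^5, ε/D = 0.00488 → f = 0.03069 (Swamee-Jain)
Major: h_f = f(L/D)·V²/2g = 0.03069·3764·0.3402 = 39.30 m
Minor: ΣK = 8.30; h_m = ΣK·V²/2g = 2.824 m
Total H_L = 39.30 + 2.824 = 42.13 m

H_L ≈ 42.1 m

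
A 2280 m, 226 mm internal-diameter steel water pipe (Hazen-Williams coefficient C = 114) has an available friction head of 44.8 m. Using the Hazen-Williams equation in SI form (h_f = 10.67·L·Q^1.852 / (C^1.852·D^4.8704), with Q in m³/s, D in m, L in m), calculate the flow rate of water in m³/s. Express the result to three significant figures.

Q ≈ 0.0761 m³/s

Rearranging: Q = [h_f·C^1.852·D^4.8704 / (10.67·L)]^(1/1.852)
Q = [44.8·114^1.852·0.226^4.8704 / (10.67·2280)]^0.540 = 0.07615 m³/s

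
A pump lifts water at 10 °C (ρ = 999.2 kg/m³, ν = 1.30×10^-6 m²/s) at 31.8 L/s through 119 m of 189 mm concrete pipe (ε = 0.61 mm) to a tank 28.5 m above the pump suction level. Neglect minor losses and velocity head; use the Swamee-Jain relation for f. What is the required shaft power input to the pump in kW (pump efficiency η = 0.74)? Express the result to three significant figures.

V = 4Q/(πD²) = 1.133 m/s; Re = 1.65×10^5; ε/D = 0.00323; f = 0.02768
h_f = f(L/D)V²/2g = 1.141 m
Total head H = z + h_f = 28.5 + 1.141 = 29.64 m
P_hyd = ρgQH = 999.2·9.81·0.0318·29.64 = 9.239 kW
P_shaft = P_hyd/η = 9.239/0.74 = 12.49 kW

P_shaft ≈ 12.5 kW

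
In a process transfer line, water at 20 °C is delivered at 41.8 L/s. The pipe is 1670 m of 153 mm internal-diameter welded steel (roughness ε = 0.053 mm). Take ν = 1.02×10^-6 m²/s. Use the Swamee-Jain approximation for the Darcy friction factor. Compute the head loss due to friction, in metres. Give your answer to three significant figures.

h_f ≈ 49.4 m

V = 4Q/(πD²) = 4·0.0418/(π·0.153²) = 2.274 m/s
Re = VD/ν = 2.274·0.153/1.02×10^-6 = 3.41×10^5 → turbulent
ε/D = 0.053/153 = 3.46×10^-4
Swamee-Jain: f = 0.01719
h_f = f(L/D)V²/(2g) = 0.01719·(1670/0.153)·2.274²/(2·9.81) = 49.45 m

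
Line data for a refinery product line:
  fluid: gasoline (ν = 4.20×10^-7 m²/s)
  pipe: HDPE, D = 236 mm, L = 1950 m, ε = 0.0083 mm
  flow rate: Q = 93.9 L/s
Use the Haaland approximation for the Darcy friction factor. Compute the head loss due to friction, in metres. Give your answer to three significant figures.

h_f ≈ 23.2 m

V = 4Q/(πD²) = 4·0.0939/(π·0.236²) = 2.147 m/s
Re = VD/ν = 2.147·0.236/4.20×10^-7 = 1.21×10^6 → turbulent
ε/D = 0.0083/236 = 3.52×10^-5
Haaland: f = 0.01198
h_f = f(L/D)V²/(2g) = 0.01198·(1950/0.236)·2.147²/(2·9.81) = 23.24 m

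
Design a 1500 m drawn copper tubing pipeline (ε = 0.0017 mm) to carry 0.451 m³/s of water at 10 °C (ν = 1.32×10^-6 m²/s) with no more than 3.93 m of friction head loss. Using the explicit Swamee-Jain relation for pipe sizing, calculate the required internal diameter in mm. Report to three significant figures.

D ≈ 610 mm

Swamee-Jain (Type III): D = 0.66·[ε^1.25·(LQ²/(gh_f))^4.75 + ν·Q^9.4·(L/(gh_f))^5.2]^0.04
LQ²/(gh_f) = 7.914; L/(gh_f) = 38.91
Term 1 = ε^1.25·(…)^4.75 = 0.00114; Term 2 = ν·Q^9.4·(…)^5.2 = 0.137
D = 0.66·(0.00114 + 0.137)^0.04 = 0.6098 m = 610 mm
Check: V = 1.54 m/s, Re = 7.13×10^5, f = 0.01235, h_f = 3.69 m ≈ 3.93 m ✓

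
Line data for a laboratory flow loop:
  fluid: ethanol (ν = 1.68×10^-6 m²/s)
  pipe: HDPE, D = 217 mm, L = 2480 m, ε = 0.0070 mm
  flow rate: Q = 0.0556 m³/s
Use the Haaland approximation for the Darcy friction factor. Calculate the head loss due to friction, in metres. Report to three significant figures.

h_f ≈ 20.8 m

V = 4Q/(πD²) = 4·0.0556/(π·0.217²) = 1.503 m/s
Re = VD/ν = 1.503·0.217/1.68×10^-6 = 1.94×10^5 → turbulent
ε/D = 0.0070/217 = 3.23×10^-5
Haaland: f = 0.01579
h_f = f(L/D)V²/(2g) = 0.01579·(2480/0.217)·1.503²/(2·9.81) = 20.79 m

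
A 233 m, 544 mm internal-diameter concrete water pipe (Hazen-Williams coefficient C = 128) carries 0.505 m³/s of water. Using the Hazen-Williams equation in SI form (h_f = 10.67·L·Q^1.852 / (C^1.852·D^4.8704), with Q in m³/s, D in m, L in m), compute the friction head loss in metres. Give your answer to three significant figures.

h_f = 10.67·233·0.505^1.852 / (128^1.852·0.544^4.8704) = 1.703 m

h_f ≈ 1.70 m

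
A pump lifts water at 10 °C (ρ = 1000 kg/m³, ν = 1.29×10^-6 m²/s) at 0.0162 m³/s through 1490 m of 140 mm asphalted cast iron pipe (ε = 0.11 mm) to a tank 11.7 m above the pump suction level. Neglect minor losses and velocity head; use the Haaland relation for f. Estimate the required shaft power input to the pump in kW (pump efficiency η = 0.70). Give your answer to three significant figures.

P_shaft ≈ 5.51 kW

V = 4Q/(πD²) = 1.052 m/s; Re = 1.14×10^5; ε/D = 7.86×10^-4; f = 0.02092
h_f = f(L/D)V²/2g = 12.57 m
Total head H = z + h_f = 11.7 + 12.57 = 24.27 m
P_hyd = ρgQH = 1000·9.81·0.0162·24.27 = 3.857 kW
P_shaft = P_hyd/η = 3.857/0.70 = 5.509 kW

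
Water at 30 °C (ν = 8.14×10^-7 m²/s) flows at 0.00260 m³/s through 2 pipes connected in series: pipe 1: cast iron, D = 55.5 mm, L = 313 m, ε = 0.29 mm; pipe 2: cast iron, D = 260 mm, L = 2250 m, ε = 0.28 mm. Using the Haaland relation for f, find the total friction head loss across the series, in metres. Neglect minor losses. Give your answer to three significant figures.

Pipe 1: V = 1.075 m/s, Re = 7.33×10^4, ε/D = 0.00523, f = 0.03196, h_1 = f(L/D)V²/2g = 10.61 m
Pipe 2: V = 0.04897 m/s, Re = 1.56×10^4, ε/D = 0.00108, f = 0.02919, h_2 = f(L/D)V²/2g = 0.03087 m
Series → Q common, losses add: H = Σh = 10.64 m

H ≈ 10.6 m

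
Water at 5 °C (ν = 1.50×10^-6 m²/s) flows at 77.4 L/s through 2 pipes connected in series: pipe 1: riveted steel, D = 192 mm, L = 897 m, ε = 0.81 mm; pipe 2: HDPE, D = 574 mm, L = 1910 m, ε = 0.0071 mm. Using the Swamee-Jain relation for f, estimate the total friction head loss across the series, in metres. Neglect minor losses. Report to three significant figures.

H ≈ 50.1 m

Pipe 1: V = 2.673 m/s, Re = 3.42×10^5, ε/D = 0.00422, f = 0.02931, h_1 = f(L/D)V²/2g = 49.87 m
Pipe 2: V = 0.2991 m/s, Re = 1.14×10^5, ε/D = 1.24×10^-5, f = 0.01745, h_2 = f(L/D)V²/2g = 0.2648 m
Series → Q common, losses add: H = Σh = 50.13 m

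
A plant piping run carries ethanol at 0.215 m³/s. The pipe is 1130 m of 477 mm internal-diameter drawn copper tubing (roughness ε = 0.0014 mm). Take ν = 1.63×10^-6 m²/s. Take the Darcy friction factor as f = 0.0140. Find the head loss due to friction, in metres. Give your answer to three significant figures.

h_f ≈ 2.45 m

V = 4Q/(πD²) = 4·0.215/(π·0.477²) = 1.203 m/s
h_f = f(L/D)V²/(2g) = 0.01400·(1130/0.477)·1.203²/(2·9.81) = 2.447 m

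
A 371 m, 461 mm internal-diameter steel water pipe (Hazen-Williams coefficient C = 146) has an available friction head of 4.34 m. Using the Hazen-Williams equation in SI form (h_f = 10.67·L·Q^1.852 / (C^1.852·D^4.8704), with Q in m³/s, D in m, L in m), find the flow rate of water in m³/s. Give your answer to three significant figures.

Q ≈ 0.480 m³/s

Rearranging: Q = [h_f·C^1.852·D^4.8704 / (10.67·L)]^(1/1.852)
Q = [4.34·146^1.852·0.461^4.8704 / (10.67·371)]^0.540 = 0.4805 m³/s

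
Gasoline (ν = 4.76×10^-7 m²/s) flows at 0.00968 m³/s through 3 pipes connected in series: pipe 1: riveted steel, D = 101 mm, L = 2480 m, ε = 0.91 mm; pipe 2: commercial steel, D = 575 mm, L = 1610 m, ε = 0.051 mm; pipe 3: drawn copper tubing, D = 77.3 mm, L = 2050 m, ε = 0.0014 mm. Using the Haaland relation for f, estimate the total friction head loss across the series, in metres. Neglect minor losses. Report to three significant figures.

H ≈ 149 m

Pipe 1: V = 1.208 m/s, Re = 2.56×10^5, ε/D = 0.00901, f = 0.03691, h_1 = f(L/D)V²/2g = 67.43 m
Pipe 2: V = 0.03728 m/s, Re = 4.50×10^4, ε/D = 8.87×10^-5, f = 0.02144, h_2 = f(L/D)V²/2g = 0.004252 m
Pipe 3: V = 2.063 m/s, Re = 3.35×10^5, ε/D = 1.81×10^-5, f = 0.01421, h_3 = f(L/D)V²/2g = 81.73 m
Series → Q common, losses add: H = Σh = 149.2 m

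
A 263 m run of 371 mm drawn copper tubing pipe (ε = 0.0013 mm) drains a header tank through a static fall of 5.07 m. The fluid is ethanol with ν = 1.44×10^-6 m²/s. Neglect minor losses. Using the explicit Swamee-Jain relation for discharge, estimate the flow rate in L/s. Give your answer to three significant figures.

Q ≈ 370 L/s

Swamee-Jain (Type II): Q = -0.965·√(gD⁵h_f/L)·ln[ε/(3.7D) + √(3.17ν²L/(gD³h_f))]
√(gD⁵h_f/L) = √(9.81·0.371⁵·5.07/263) = 0.03646
ε/(3.7D) = 9.47×10^-7; √(3.17ν²L/(gD³h_f)) = 2.61×10^-5
Q = -0.965·0.03646·ln(2.704×10^-5) = 0.3701 m³/s
Check: V = 3.42 m/s, Re = 8.82×10^5, f = 0.01194, h_f = 5.05 m ≈ 5.07 m ✓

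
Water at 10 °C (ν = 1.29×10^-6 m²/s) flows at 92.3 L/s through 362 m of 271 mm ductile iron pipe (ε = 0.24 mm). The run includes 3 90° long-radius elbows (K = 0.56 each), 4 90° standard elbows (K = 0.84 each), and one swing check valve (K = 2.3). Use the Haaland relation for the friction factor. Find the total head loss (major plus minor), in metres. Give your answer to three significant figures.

H_L ≈ 4.43 m

V = 4Q/(πD²) = 1.600 m/s; V²/2g = 0.1305 m
Re = 3.36×10^5, ε/D = 8.86×10^-4 → f = 0.01993 (Haaland)
Major: h_f = f(L/D)·V²/2g = 0.01993·1336·0.1305 = 3.475 m
Minor: ΣK = 7.34; h_m = ΣK·V²/2g = 0.9580 m
Total H_L = 3.475 + 0.9580 = 4.433 m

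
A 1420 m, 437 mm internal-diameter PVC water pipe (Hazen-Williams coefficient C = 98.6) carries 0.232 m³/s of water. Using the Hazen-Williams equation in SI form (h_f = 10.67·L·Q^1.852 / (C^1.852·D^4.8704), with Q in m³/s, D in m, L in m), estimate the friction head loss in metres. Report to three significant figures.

h_f = 10.67·1420·0.232^1.852 / (98.6^1.852·0.437^4.8704) = 11.58 m

h_f ≈ 11.6 m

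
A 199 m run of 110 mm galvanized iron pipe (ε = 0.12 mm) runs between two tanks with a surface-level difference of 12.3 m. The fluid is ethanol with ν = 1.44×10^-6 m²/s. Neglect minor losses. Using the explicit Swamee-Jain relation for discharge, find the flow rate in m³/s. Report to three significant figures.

Q ≈ 0.0237 m³/s

Swamee-Jain (Type II): Q = -0.965·√(gD⁵h_f/L)·ln[ε/(3.7D) + √(3.17ν²L/(gD³h_f))]
√(gD⁵h_f/L) = √(9.81·0.110⁵·12.3/199) = 0.003125
ε/(3.7D) = 2.95×10^-4; √(3.17ν²L/(gD³h_f)) = 9.02×10^-5
Q = -0.965·0.003125·ln(3.851×10^-4) = 0.02371 m³/s
Check: V = 2.49 m/s, Re = 1.91×10^5, f = 0.02160, h_f = 12.4 m ≈ 12.3 m ✓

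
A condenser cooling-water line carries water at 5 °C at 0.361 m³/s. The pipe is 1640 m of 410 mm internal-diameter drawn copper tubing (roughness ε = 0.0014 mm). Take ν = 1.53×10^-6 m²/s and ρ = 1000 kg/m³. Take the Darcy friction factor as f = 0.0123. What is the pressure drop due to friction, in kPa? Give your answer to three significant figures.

V = 4Q/(πD²) = 4·0.361/(π·0.410²) = 2.734 m/s
h_f = f(L/D)V²/(2g) = 0.01230·(1640/0.410)·2.734²/(2·9.81) = 18.75 m
Δp = ρg·h_f = 1000·9.81·18.75 = 183.9 kPa

Δp ≈ 184 kPa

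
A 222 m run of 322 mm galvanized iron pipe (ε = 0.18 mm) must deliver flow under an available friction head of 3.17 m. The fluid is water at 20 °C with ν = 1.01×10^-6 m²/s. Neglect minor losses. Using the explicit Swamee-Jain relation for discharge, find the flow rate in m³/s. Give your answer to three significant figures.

Q ≈ 0.184 m³/s

Swamee-Jain (Type II): Q = -0.965·√(gD⁵h_f/L)·ln[ε/(3.7D) + √(3.17ν²L/(gD³h_f))]
√(gD⁵h_f/L) = √(9.81·0.322⁵·3.17/222) = 0.02202
ε/(3.7D) = 1.51×10^-4; √(3.17ν²L/(gD³h_f)) = 2.63×10^-5
Q = -0.965·0.02202·ln(1.774×10^-4) = 0.1835 m³/s
Check: V = 2.25 m/s, Re = 7.19×10^5, f = 0.01787, h_f = 3.19 m ≈ 3.17 m ✓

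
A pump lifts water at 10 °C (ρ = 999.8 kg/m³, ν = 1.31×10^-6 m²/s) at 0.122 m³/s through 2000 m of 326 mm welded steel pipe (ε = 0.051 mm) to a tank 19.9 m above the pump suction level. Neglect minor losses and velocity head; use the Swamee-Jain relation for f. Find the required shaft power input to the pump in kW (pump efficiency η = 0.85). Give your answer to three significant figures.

P_shaft ≈ 42.7 kW

V = 4Q/(πD²) = 1.462 m/s; Re = 3.64×10^5; ε/D = 1.56×10^-4; f = 0.01559
h_f = f(L/D)V²/2g = 10.42 m
Total head H = z + h_f = 19.9 + 10.42 = 30.32 m
P_hyd = ρgQH = 999.8·9.81·0.122·30.32 = 36.28 kW
P_shaft = P_hyd/η = 36.28/0.85 = 42.68 kW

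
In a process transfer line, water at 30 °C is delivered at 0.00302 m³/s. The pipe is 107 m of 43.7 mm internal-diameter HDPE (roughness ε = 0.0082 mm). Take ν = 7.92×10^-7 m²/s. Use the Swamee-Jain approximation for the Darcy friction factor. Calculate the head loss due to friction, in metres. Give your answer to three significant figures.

V = 4Q/(πD²) = 4·0.00302/(π·0.0437²) = 2.014 m/s
Re = VD/ν = 2.014·0.0437/7.92×10^-7 = 1.11×10^5 → turbulent
ε/D = 0.0082/43.7 = 1.88×10^-4
Swamee-Jain: f = 0.01860
h_f = f(L/D)V²/(2g) = 0.01860·(107/0.0437)·2.014²/(2·9.81) = 9.412 m

h_f ≈ 9.41 m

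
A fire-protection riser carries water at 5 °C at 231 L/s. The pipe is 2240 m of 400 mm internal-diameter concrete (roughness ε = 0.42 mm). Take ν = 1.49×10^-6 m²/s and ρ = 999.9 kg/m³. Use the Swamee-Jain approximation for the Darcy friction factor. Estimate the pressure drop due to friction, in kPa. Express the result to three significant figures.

Δp ≈ 195 kPa

V = 4Q/(πD²) = 4·0.231/(π·0.400²) = 1.838 m/s
Re = VD/ν = 1.838·0.400/1.49×10^-6 = 4.93×10^5 → turbulent
ε/D = 0.42/400 = 0.00105
Swamee-Jain: f = 0.02058
h_f = f(L/D)V²/(2g) = 0.02058·(2240/0.400)·1.838²/(2·9.81) = 19.85 m
Δp = ρg·h_f = 999.9·9.81·19.85 = 194.7 kPa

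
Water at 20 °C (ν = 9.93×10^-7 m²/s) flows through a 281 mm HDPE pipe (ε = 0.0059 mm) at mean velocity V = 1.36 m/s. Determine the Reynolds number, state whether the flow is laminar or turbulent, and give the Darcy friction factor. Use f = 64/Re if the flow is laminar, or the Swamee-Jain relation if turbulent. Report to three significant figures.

Re ≈ 3.85×10^5; turbulent; f ≈ 0.0140

Re = VD/ν = 1.360·0.281/9.93×10^-7 = 3.85×10^5
Re > 4000 → turbulent; ε/D = 2.10×10^-5
Swamee-Jain: f = 0.01401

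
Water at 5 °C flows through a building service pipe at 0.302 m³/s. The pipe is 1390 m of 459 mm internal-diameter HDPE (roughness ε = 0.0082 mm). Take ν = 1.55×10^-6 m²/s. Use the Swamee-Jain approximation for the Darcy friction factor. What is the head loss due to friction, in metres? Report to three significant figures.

V = 4Q/(πD²) = 4·0.302/(π·0.459²) = 1.825 m/s
Re = VD/ν = 1.825·0.459/1.55×10^-6 = 5.40×10^5 → turbulent
ε/D = 0.0082/459 = 1.79×10^-5
Swamee-Jain: f = 0.01321
h_f = f(L/D)V²/(2g) = 0.01321·(1390/0.459)·1.825²/(2·9.81) = 6.790 m

h_f ≈ 6.79 m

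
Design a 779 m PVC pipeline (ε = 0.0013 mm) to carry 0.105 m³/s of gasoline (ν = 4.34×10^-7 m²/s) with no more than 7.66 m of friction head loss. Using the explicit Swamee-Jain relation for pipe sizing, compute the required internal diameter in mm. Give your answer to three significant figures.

Swamee-Jain (Type III): D = 0.66·[ε^1.25·(LQ²/(gh_f))^4.75 + ν·Q^9.4·(L/(gh_f))^5.2]^0.04
LQ²/(gh_f) = 0.1143; L/(gh_f) = 10.37
Term 1 = ε^1.25·(…)^4.75 = 1.47×10^-12; Term 2 = ν·Q^9.4·(…)^5.2 = 5.22×10^-11
D = 0.66·(1.47×10^-12 + 5.22×10^-11)^0.04 = 0.2563 m = 256 mm
Check: V = 2.04 m/s, Re = 1.20×10^6, f = 0.01140, h_f = 7.31 m ≈ 7.66 m ✓

D ≈ 256 mm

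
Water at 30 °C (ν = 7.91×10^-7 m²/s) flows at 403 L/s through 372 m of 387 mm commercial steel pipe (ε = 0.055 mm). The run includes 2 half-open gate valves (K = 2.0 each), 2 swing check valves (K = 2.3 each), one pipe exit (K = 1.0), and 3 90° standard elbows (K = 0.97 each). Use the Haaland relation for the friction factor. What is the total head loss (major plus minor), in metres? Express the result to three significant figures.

V = 4Q/(πD²) = 3.426 m/s; V²/2g = 0.5983 m
Re = 1.68×10^6, ε/D = 1.42×10^-4 → f = 0.01352 (Haaland)
Major: h_f = f(L/D)·V²/2g = 0.01352·961.2·0.5983 = 7.774 m
Minor: ΣK = 12.5; h_m = ΣK·V²/2g = 7.484 m
Total H_L = 7.774 + 7.484 = 15.26 m

H_L ≈ 15.3 m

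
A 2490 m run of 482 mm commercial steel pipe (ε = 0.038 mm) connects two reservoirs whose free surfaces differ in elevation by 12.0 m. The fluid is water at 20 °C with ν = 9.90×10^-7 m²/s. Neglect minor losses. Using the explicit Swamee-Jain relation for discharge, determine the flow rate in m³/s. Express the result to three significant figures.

Q ≈ 0.338 m³/s

Swamee-Jain (Type II): Q = -0.965·√(gD⁵h_f/L)·ln[ε/(3.7D) + √(3.17ν²L/(gD³h_f))]
√(gD⁵h_f/L) = √(9.81·0.482⁵·12.0/2490) = 0.03507
ε/(3.7D) = 2.13×10^-5; √(3.17ν²L/(gD³h_f)) = 2.42×10^-5
Q = -0.965·0.03507·ln(4.553×10^-5) = 0.3383 m³/s
Check: V = 1.85 m/s, Re = 9.03×10^5, f = 0.01331, h_f = 12.0 m ≈ 12.0 m ✓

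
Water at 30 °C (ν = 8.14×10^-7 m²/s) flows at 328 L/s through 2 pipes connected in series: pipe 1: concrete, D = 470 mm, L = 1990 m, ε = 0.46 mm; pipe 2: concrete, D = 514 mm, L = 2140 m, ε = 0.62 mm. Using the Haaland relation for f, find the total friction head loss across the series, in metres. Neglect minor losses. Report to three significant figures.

H ≈ 26.3 m

Pipe 1: V = 1.891 m/s, Re = 1.09×10^6, ε/D = 9.79×10^-4, f = 0.01982, h_1 = f(L/D)V²/2g = 15.29 m
Pipe 2: V = 1.581 m/s, Re = 9.98×10^5, ε/D = 0.00121, f = 0.02084, h_2 = f(L/D)V²/2g = 11.05 m
Series → Q common, losses add: H = Σh = 26.34 m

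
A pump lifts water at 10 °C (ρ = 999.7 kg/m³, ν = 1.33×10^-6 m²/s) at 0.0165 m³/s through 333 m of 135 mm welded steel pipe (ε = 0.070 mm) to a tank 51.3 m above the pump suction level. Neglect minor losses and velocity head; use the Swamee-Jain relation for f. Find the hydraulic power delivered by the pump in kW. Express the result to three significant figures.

V = 4Q/(πD²) = 1.153 m/s; Re = 1.17×10^5; ε/D = 5.19×10^-4; f = 0.02011
h_f = f(L/D)V²/2g = 3.359 m
Total head H = z + h_f = 51.3 + 3.359 = 54.66 m
P_hyd = ρgQH = 999.7·9.81·0.0165·54.66 = 8.845 kW

P_hyd ≈ 8.84 kW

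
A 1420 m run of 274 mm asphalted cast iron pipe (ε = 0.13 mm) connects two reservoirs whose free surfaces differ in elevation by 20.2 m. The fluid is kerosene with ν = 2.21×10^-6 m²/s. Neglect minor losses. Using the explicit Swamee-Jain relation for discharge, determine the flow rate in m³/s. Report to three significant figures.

Swamee-Jain (Type II): Q = -0.965·√(gD⁵h_f/L)·ln[ε/(3.7D) + √(3.17ν²L/(gD³h_f))]
√(gD⁵h_f/L) = √(9.81·0.274⁵·20.2/1420) = 0.01468
ε/(3.7D) = 1.28×10^-4; √(3.17ν²L/(gD³h_f)) = 7.34×10^-5
Q = -0.965·0.01468·ln(2.017×10^-4) = 0.1205 m³/s
Check: V = 2.04 m/s, Re = 2.53×10^5, f = 0.01842, h_f = 20.3 m ≈ 20.2 m ✓

Q ≈ 0.121 m³/s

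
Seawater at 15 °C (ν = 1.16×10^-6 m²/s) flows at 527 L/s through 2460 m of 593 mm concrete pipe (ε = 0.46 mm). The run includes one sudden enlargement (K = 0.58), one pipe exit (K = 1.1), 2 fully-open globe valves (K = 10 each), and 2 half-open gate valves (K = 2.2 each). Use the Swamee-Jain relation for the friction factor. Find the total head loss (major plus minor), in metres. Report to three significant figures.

V = 4Q/(πD²) = 1.908 m/s; V²/2g = 0.1856 m
Re = 9.75×10^5, ε/D = 7.76×10^-4 → f = 0.01895 (Swamee-Jain)
Major: h_f = f(L/D)·V²/2g = 0.01895·4148·0.1856 = 14.59 m
Minor: ΣK = 26.1; h_m = ΣK·V²/2g = 4.840 m
Total H_L = 14.59 + 4.840 = 19.42 m

H_L ≈ 19.4 m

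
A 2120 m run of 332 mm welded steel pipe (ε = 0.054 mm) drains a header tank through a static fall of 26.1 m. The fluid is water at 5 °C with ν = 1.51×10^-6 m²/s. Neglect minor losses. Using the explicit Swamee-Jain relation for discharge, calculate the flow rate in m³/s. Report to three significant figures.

Q ≈ 0.200 m³/s

Swamee-Jain (Type II): Q = -0.965·√(gD⁵h_f/L)·ln[ε/(3.7D) + √(3.17ν²L/(gD³h_f))]
√(gD⁵h_f/L) = √(9.81·0.332⁵·26.1/2120) = 0.02207
ε/(3.7D) = 4.40×10^-5; √(3.17ν²L/(gD³h_f)) = 4.04×10^-5
Q = -0.965·0.02207·ln(8.440×10^-5) = 0.1998 m³/s
Check: V = 2.31 m/s, Re = 5.07×10^5, f = 0.01513, h_f = 26.2 m ≈ 26.1 m ✓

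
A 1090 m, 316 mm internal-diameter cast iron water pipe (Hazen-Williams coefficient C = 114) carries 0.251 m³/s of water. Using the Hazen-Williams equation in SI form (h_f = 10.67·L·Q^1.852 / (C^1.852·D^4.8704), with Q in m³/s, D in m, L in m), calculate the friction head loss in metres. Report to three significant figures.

h_f ≈ 38.1 m

h_f = 10.67·1090·0.251^1.852 / (114^1.852·0.316^4.8704) = 38.12 m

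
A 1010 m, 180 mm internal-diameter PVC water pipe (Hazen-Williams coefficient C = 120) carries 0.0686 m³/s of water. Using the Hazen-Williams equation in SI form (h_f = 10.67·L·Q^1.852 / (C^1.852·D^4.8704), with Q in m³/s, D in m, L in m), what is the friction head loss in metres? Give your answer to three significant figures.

h_f ≈ 45.1 m

h_f = 10.67·1010·0.0686^1.852 / (120^1.852·0.180^4.8704) = 45.06 m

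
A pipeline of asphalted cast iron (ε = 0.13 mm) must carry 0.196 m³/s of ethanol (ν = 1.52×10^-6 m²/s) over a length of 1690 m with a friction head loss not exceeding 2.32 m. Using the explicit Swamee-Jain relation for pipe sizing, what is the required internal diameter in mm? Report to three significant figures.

D ≈ 528 mm

Swamee-Jain (Type III): D = 0.66·[ε^1.25·(LQ²/(gh_f))^4.75 + ν·Q^9.4·(L/(gh_f))^5.2]^0.04
LQ²/(gh_f) = 2.853; L/(gh_f) = 74.26
Term 1 = ε^1.25·(…)^4.75 = 0.00202; Term 2 = ν·Q^9.4·(…)^5.2 = 0.00181
D = 0.66·(0.00202 + 0.00181)^0.04 = 0.5283 m = 528 mm
Check: V = 0.894 m/s, Re = 3.11×10^5, f = 0.01661, h_f = 2.17 m ≈ 2.32 m ✓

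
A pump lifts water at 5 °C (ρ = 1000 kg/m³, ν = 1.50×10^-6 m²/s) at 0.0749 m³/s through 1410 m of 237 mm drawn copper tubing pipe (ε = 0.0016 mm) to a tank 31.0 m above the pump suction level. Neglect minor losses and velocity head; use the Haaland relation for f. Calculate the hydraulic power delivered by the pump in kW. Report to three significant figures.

P_hyd ≈ 32.2 kW

V = 4Q/(πD²) = 1.698 m/s; Re = 2.68×10^5; ε/D = 6.75×10^-6; f = 0.01470
h_f = f(L/D)V²/2g = 12.85 m
Total head H = z + h_f = 31.0 + 12.85 = 43.85 m
P_hyd = ρgQH = 1000·9.81·0.0749·43.85 = 32.22 kW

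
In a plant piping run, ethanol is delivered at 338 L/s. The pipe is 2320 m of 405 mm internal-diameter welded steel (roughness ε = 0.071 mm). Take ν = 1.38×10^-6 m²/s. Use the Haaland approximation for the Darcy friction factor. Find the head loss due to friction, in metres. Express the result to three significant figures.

h_f ≈ 29.2 m

V = 4Q/(πD²) = 4·0.338/(π·0.405²) = 2.624 m/s
Re = VD/ν = 2.624·0.405/1.38×10^-6 = 7.70×10^5 → turbulent
ε/D = 0.071/405 = 1.75×10^-4
Haaland: f = 0.01455
h_f = f(L/D)V²/(2g) = 0.01455·(2320/0.405)·2.624²/(2·9.81) = 29.25 m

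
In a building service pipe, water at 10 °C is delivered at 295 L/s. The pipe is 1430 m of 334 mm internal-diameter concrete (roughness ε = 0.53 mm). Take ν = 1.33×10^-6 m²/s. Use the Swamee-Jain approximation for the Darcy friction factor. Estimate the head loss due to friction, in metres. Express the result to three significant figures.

h_f ≈ 55.4 m

V = 4Q/(πD²) = 4·0.295/(π·0.334²) = 3.367 m/s
Re = VD/ν = 3.367·0.334/1.33×10^-6 = 8.46×10^5 → turbulent
ε/D = 0.53/334 = 0.00159
Swamee-Jain: f = 0.02239
h_f = f(L/D)V²/(2g) = 0.02239·(1430/0.334)·3.367²/(2·9.81) = 55.39 m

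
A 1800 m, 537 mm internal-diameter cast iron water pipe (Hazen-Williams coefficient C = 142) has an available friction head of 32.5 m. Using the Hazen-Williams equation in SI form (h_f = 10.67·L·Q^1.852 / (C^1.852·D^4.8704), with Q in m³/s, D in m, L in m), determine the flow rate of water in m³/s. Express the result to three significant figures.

Q ≈ 0.882 m³/s

Rearranging: Q = [h_f·C^1.852·D^4.8704 / (10.67·L)]^(1/1.852)
Q = [32.5·142^1.852·0.537^4.8704 / (10.67·1800)]^0.540 = 0.8824 m³/s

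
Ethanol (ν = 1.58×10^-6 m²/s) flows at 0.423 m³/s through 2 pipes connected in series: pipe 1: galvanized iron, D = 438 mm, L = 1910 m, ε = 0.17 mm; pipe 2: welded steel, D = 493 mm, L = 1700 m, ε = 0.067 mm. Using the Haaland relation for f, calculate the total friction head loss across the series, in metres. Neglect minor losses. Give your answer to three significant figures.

H ≈ 41.2 m

Pipe 1: V = 2.807 m/s, Re = 7.78×10^5, ε/D = 3.88×10^-4, f = 0.01649, h_1 = f(L/D)V²/2g = 28.88 m
Pipe 2: V = 2.216 m/s, Re = 6.91×10^5, ε/D = 1.36×10^-4, f = 0.01422, h_2 = f(L/D)V²/2g = 12.27 m
Series → Q common, losses add: H = Σh = 41.15 m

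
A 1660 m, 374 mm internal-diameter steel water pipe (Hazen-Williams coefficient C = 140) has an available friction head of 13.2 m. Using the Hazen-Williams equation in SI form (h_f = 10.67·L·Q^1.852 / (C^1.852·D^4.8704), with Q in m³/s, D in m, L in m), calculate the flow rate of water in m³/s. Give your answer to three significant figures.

Q ≈ 0.216 m³/s

Rearranging: Q = [h_f·C^1.852·D^4.8704 / (10.67·L)]^(1/1.852)
Q = [13.2·140^1.852·0.374^4.8704 / (10.67·1660)]^0.540 = 0.2158 m³/s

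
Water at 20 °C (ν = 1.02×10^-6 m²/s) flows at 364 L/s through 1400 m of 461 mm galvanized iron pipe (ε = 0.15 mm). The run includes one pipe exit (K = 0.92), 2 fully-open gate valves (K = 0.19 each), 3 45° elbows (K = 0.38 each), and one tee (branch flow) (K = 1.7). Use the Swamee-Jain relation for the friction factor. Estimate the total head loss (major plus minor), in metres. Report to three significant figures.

H_L ≈ 12.8 m

V = 4Q/(πD²) = 2.181 m/s; V²/2g = 0.2424 m
Re = 9.86×10^5, ε/D = 3.25×10^-4 → f = 0.01599 (Swamee-Jain)
Major: h_f = f(L/D)·V²/2g = 0.01599·3037·0.2424 = 11.77 m
Minor: ΣK = 4.14; h_m = ΣK·V²/2g = 1.004 m
Total H_L = 11.77 + 1.004 = 12.77 m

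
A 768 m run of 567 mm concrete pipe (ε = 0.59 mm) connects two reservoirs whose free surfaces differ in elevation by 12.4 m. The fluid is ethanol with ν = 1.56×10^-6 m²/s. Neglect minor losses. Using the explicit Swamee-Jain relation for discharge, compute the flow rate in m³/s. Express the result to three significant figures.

Q ≈ 0.755 m³/s

Swamee-Jain (Type II): Q = -0.965·√(gD⁵h_f/L)·ln[ε/(3.7D) + √(3.17ν²L/(gD³h_f))]
√(gD⁵h_f/L) = √(9.81·0.567⁵·12.4/768) = 0.09634
ε/(3.7D) = 2.81×10^-4; √(3.17ν²L/(gD³h_f)) = 1.63×10^-5
Q = -0.965·0.09634·ln(2.976×10^-4) = 0.7549 m³/s
Check: V = 2.99 m/s, Re = 1.09×10^6, f = 0.02018, h_f = 12.5 m ≈ 12.4 m ✓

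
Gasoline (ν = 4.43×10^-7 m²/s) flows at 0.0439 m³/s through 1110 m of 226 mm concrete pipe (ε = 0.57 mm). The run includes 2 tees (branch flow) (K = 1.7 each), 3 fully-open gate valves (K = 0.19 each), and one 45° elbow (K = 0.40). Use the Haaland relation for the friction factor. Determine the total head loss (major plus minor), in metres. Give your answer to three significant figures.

V = 4Q/(πD²) = 1.094 m/s; V²/2g = 0.06104 m
Re = 5.58×10^5, ε/D = 0.00252 → f = 0.02523 (Haaland)
Major: h_f = f(L/D)·V²/2g = 0.02523·4912·0.06104 = 7.564 m
Minor: ΣK = 4.37; h_m = ΣK·V²/2g = 0.2667 m
Total H_L = 7.564 + 0.2667 = 7.831 m

H_L ≈ 7.83 m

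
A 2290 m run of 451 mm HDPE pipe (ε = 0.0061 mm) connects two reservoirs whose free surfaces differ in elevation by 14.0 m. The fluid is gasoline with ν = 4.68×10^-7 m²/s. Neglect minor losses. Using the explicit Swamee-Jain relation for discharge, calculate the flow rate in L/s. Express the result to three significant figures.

Q ≈ 359 L/s

Swamee-Jain (Type II): Q = -0.965·√(gD⁵h_f/L)·ln[ε/(3.7D) + √(3.17ν²L/(gD³h_f))]
√(gD⁵h_f/L) = √(9.81·0.451⁵·14.0/2290) = 0.03345
ε/(3.7D) = 3.66×10^-6; √(3.17ν²L/(gD³h_f)) = 1.12×10^-5
Q = -0.965·0.03345·ln(1.489×10^-5) = 0.3588 m³/s
Check: V = 2.25 m/s, Re = 2.16×10^6, f = 0.01075, h_f = 14.0 m ≈ 14.0 m ✓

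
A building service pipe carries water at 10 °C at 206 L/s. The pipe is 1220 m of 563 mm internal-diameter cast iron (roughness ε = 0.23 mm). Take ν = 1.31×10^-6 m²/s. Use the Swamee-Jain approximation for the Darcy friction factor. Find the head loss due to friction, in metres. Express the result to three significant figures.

V = 4Q/(πD²) = 4·0.206/(π·0.563²) = 0.8275 m/s
Re = VD/ν = 0.8275·0.563/1.31×10^-6 = 3.56×10^5 → turbulent
ε/D = 0.23/563 = 4.09×10^-4
Swamee-Jain: f = 0.01755
h_f = f(L/D)V²/(2g) = 0.01755·(1220/0.563)·0.8275²/(2·9.81) = 1.328 m

h_f ≈ 1.33 m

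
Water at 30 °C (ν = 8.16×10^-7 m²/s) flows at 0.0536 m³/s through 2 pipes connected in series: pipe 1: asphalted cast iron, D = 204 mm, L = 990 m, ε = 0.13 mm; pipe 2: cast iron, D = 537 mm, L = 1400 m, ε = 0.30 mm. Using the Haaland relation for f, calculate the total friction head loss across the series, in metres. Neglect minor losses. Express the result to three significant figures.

H ≈ 12.5 m

Pipe 1: V = 1.640 m/s, Re = 4.10×10^5, ε/D = 6.37×10^-4, f = 0.01854, h_1 = f(L/D)V²/2g = 12.33 m
Pipe 2: V = 0.2367 m/s, Re = 1.56×10^5, ε/D = 5.59×10^-4, f = 0.01936, h_2 = f(L/D)V²/2g = 0.1441 m
Series → Q common, losses add: H = Σh = 12.48 m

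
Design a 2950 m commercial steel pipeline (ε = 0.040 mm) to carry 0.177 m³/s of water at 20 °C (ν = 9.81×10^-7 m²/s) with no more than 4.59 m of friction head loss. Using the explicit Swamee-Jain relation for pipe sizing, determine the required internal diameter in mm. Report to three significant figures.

Swamee-Jain (Type III): D = 0.66·[ε^1.25·(LQ²/(gh_f))^4.75 + ν·Q^9.4·(L/(gh_f))^5.2]^0.04
LQ²/(gh_f) = 2.053; L/(gh_f) = 65.51
Term 1 = ε^1.25·(…)^4.75 = 9.68×10^-5; Term 2 = ν·Q^9.4·(…)^5.2 = 2.33×10^-4
D = 0.66·(9.68×10^-5 + 2.33×10^-4)^0.04 = 0.4789 m = 479 mm
Check: V = 0.982 m/s, Re = 4.80×10^5, f = 0.01434, h_f = 4.35 m ≈ 4.59 m ✓

D ≈ 479 mm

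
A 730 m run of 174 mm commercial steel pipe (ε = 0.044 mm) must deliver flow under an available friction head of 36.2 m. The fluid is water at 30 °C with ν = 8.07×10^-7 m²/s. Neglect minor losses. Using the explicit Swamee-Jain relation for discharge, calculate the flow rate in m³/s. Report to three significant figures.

Swamee-Jain (Type II): Q = -0.965·√(gD⁵h_f/L)·ln[ε/(3.7D) + √(3.17ν²L/(gD³h_f))]
√(gD⁵h_f/L) = √(9.81·0.174⁵·36.2/730) = 0.008808
ε/(3.7D) = 6.83×10^-5; √(3.17ν²L/(gD³h_f)) = 2.84×10^-5
Q = -0.965·0.008808·ln(9.673×10^-5) = 0.07857 m³/s
Check: V = 3.30 m/s, Re = 7.12×10^5, f = 0.01560, h_f = 36.4 m ≈ 36.2 m ✓

Q ≈ 0.0786 m³/s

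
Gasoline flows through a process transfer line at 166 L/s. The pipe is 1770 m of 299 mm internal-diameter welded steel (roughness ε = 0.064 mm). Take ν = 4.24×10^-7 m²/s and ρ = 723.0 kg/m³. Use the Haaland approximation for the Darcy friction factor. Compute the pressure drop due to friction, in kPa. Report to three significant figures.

Δp ≈ 173 kPa

V = 4Q/(πD²) = 4·0.166/(π·0.299²) = 2.364 m/s
Re = VD/ν = 2.364·0.299/4.24×10^-7 = 1.67×10^6 → turbulent
ε/D = 0.064/299 = 2.14×10^-4
Haaland: f = 0.01445
h_f = f(L/D)V²/(2g) = 0.01445·(1770/0.299)·2.364²/(2·9.81) = 24.37 m
Δp = ρg·h_f = 723.0·9.81·24.37 = 172.9 kPa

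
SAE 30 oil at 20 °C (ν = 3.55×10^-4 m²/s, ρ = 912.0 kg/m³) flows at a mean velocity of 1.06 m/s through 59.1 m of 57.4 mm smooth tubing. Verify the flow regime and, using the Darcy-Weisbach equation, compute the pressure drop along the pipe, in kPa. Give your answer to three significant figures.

Δp ≈ 197 kPa

Re = VD/ν = 1.06·0.05740/3.55×10^-4 = 171 → laminar (Re < 2300)
f = 64/Re = 0.3734
h_f = f(L/D)V²/(2g) = 0.3734·(59.1/0.05740)·1.06²/(2·9.81) = 22.02 m
Δp = ρg·h_f = 912.0·9.81·22.02 = 197.0 kPa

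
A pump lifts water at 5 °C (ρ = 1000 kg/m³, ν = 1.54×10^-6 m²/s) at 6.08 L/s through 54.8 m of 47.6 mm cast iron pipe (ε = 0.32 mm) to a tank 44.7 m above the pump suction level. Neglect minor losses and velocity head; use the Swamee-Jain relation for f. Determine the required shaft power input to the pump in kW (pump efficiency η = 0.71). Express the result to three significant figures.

V = 4Q/(πD²) = 3.417 m/s; Re = 1.06×10^5; ε/D = 0.00672; f = 0.03426
h_f = f(L/D)V²/2g = 23.47 m
Total head H = z + h_f = 44.7 + 23.47 = 68.17 m
P_hyd = ρgQH = 1000·9.81·0.00608·68.17 = 4.066 kW
P_shaft = P_hyd/η = 4.066/0.71 = 5.727 kW

P_shaft ≈ 5.73 kW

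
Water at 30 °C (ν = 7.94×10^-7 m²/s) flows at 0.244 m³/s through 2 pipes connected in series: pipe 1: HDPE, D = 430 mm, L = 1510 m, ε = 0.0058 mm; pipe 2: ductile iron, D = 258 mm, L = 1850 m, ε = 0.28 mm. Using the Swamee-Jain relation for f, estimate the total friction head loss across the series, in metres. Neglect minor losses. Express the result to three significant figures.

H ≈ 168 m

Pipe 1: V = 1.680 m/s, Re = 9.10×10^5, ε/D = 1.35×10^-5, f = 0.01210, h_1 = f(L/D)V²/2g = 6.116 m
Pipe 2: V = 4.667 m/s, Re = 1.52×10^6, ε/D = 0.00109, f = 0.02029, h_2 = f(L/D)V²/2g = 161.5 m
Series → Q common, losses add: H = Σh = 167.7 m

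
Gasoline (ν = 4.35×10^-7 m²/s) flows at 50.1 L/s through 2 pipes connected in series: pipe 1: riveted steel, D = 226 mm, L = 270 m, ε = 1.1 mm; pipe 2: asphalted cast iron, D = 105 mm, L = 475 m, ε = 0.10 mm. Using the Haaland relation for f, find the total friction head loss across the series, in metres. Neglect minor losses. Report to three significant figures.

Pipe 1: V = 1.249 m/s, Re = 6.49×10^5, ε/D = 0.00487, f = 0.03032, h_1 = f(L/D)V²/2g = 2.880 m
Pipe 2: V = 5.786 m/s, Re = 1.40×10^6, ε/D = 9.52×10^-4, f = 0.01964, h_2 = f(L/D)V²/2g = 151.6 m
Series → Q common, losses add: H = Σh = 154.5 m

H ≈ 154 m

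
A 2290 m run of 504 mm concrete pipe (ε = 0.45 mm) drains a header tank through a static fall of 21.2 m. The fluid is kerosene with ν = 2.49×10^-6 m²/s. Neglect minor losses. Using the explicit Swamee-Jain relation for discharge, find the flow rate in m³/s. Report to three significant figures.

Q ≈ 0.429 m³/s

Swamee-Jain (Type II): Q = -0.965·√(gD⁵h_f/L)·ln[ε/(3.7D) + √(3.17ν²L/(gD³h_f))]
√(gD⁵h_f/L) = √(9.81·0.504⁵·21.2/2290) = 0.05435
ε/(3.7D) = 2.41×10^-4; √(3.17ν²L/(gD³h_f)) = 4.11×10^-5
Q = -0.965·0.05435·ln(2.824×10^-4) = 0.4286 m³/s
Check: V = 2.15 m/s, Re = 4.35×10^5, f = 0.01997, h_f = 21.3 m ≈ 21.2 m ✓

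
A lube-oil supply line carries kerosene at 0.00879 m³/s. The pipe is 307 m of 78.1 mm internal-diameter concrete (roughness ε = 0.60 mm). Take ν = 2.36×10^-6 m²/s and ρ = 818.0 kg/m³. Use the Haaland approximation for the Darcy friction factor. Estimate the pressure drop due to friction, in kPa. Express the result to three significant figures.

Δp ≈ 194 kPa

V = 4Q/(πD²) = 4·0.00879/(π·0.0781²) = 1.835 m/s
Re = VD/ν = 1.835·0.0781/2.36×10^-6 = 6.07×10^4 → turbulent
ε/D = 0.60/78.1 = 0.00768
Haaland: f = 0.03587
h_f = f(L/D)V²/(2g) = 0.03587·(307/0.0781)·1.835²/(2·9.81) = 24.20 m
Δp = ρg·h_f = 818.0·9.81·24.20 = 194.2 kPa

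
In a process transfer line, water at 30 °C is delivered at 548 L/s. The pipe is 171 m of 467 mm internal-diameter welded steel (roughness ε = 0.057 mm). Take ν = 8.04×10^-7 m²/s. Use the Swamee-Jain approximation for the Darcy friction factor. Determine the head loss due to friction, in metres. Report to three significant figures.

h_f ≈ 2.54 m

V = 4Q/(πD²) = 4·0.548/(π·0.467²) = 3.199 m/s
Re = VD/ν = 3.199·0.467/8.04×10^-7 = 1.86×10^6 → turbulent
ε/D = 0.057/467 = 1.22×10^-4
Swamee-Jain: f = 0.01329
h_f = f(L/D)V²/(2g) = 0.01329·(171/0.467)·3.199²/(2·9.81) = 2.539 m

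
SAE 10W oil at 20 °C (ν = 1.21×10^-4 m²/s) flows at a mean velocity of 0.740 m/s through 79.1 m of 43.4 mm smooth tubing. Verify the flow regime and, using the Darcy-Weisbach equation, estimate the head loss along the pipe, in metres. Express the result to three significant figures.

Re = VD/ν = 0.740·0.04340/1.21×10^-4 = 265 → laminar (Re < 2300)
f = 64/Re = 0.2411
h_f = f(L/D)V²/(2g) = 0.2411·(79.1/0.04340)·0.740²/(2·9.81) = 12.27 m

h_f ≈ 12.3 m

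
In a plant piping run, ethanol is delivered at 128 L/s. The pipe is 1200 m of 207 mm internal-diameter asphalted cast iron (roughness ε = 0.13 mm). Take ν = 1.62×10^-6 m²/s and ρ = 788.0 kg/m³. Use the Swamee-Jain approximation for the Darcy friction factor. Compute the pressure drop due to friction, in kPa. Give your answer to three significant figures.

Δp ≈ 613 kPa

V = 4Q/(πD²) = 4·0.128/(π·0.207²) = 3.803 m/s
Re = VD/ν = 3.803·0.207/1.62×10^-6 = 4.86×10^5 → turbulent
ε/D = 0.13/207 = 6.28×10^-4
Swamee-Jain: f = 0.01855
h_f = f(L/D)V²/(2g) = 0.01855·(1200/0.207)·3.803²/(2·9.81) = 79.31 m
Δp = ρg·h_f = 788.0·9.81·79.31 = 613.1 kPa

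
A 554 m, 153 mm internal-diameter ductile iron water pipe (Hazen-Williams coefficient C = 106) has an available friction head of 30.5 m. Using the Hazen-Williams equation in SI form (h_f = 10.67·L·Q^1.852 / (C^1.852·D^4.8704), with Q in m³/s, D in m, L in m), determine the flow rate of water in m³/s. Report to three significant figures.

Q ≈ 0.0443 m³/s

Rearranging: Q = [h_f·C^1.852·D^4.8704 / (10.67·L)]^(1/1.852)
Q = [30.5·106^1.852·0.153^4.8704 / (10.67·554)]^0.540 = 0.04427 m³/s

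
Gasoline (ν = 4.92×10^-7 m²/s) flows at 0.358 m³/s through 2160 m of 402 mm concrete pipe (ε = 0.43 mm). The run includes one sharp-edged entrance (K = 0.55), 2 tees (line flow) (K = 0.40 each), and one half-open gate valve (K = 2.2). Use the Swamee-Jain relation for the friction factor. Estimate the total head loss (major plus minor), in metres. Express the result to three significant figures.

V = 4Q/(πD²) = 2.821 m/s; V²/2g = 0.4055 m
Re = 2.30×10^6, ε/D = 0.00107 → f = 0.02014 (Swamee-Jain)
Major: h_f = f(L/D)·V²/2g = 0.02014·5373·0.4055 = 43.88 m
Minor: ΣK = 3.55; h_m = ΣK·V²/2g = 1.439 m
Total H_L = 43.88 + 1.439 = 45.32 m

H_L ≈ 45.3 m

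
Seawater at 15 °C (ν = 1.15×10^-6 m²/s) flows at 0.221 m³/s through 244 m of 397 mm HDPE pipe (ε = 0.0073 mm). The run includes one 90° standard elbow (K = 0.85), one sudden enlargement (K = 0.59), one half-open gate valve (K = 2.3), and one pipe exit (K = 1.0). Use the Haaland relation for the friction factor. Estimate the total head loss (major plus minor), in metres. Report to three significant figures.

V = 4Q/(πD²) = 1.785 m/s; V²/2g = 0.1625 m
Re = 6.16×10^5, ε/D = 1.84×10^-5 → f = 0.01284 (Haaland)
Major: h_f = f(L/D)·V²/2g = 0.01284·614.6·0.1625 = 1.282 m
Minor: ΣK = 4.74; h_m = ΣK·V²/2g = 0.7701 m
Total H_L = 1.282 + 0.7701 = 2.052 m

H_L ≈ 2.05 m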